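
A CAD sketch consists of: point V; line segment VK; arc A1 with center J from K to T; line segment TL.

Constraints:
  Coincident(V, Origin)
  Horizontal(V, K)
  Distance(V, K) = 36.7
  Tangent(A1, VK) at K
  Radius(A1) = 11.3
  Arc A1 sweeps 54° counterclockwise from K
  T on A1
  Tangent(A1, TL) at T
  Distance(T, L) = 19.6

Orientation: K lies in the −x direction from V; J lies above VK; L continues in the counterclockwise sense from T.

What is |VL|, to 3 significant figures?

26.0

On A1, K sits at bearing -90° from J; a 54° counterclockwise sweep puts T at bearing -36°, so T = J + 11.3·(cos -36°, sin -36°) = (-27.6, 4.66). Since A1 is tangent to TL there, JT ⟂ TL, so TL runs along (−sin -36°, cos -36°); with |TL| = 19.6, L = (-16.0, 20.5). Then |VL| = |L − V| = 26.0.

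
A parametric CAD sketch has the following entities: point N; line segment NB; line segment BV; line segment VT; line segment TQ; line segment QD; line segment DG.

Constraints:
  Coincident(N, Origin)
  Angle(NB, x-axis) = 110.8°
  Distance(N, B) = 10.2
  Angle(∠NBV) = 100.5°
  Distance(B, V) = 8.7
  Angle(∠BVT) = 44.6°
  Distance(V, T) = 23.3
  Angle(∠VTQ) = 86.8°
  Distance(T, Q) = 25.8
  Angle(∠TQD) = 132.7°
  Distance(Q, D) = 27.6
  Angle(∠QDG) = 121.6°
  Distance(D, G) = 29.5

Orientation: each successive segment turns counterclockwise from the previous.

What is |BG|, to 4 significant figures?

43.47

N is at the origin; NB runs at 110.8° with length 10.2, so B = (-3.622, 9.535). ∠NBV = 100.5° gives BV at -169.7° from the x-axis; with |BV| = 8.7, V = (-12.18, 7.980). ∠BVT = 44.6° gives VT at -34.30° from the x-axis; with |VT| = 23.3, T = (7.066, -5.151). ∠VTQ = 86.8° gives TQ at 58.90° from the x-axis; with |TQ| = 25.8, Q = (20.39, 16.94). ∠TQD = 132.7° gives QD at 106.2° from the x-axis; with |QD| = 27.6, D = (12.69, 43.45). ∠QDG = 121.6° gives DG at 164.6° from the x-axis; with |DG| = 29.5, G = (-15.75, 51.28). Then |BG| = |G − B| = 43.47.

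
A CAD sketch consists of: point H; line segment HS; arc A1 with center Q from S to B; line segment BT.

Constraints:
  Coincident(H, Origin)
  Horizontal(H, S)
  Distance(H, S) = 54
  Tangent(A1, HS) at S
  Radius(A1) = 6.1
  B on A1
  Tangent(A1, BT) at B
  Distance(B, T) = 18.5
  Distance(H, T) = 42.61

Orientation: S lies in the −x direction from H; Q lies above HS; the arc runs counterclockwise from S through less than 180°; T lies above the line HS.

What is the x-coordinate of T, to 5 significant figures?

-38.605

H is at the origin; HS is horizontal with |HS| = 54.0 and S on the −x side, so S = (-54.000, 0.0000). Tangency of A1 to HS means the radius QS is perpendicular to HS, so Q = S + (0, 6.1) = (-54.000, 6.1000). Since QB ⟂ BT (tangency), |QT| = √(6.1² + 18.5²) = 19.480 regardless of where B sits on A1. So T lies on both circle(H, 42.61) and circle(Q, 19.480); the above-HS intersection is T = (-38.605, 18.035). B is the foot of the tangent from T: B = (-48.941, 2.6919).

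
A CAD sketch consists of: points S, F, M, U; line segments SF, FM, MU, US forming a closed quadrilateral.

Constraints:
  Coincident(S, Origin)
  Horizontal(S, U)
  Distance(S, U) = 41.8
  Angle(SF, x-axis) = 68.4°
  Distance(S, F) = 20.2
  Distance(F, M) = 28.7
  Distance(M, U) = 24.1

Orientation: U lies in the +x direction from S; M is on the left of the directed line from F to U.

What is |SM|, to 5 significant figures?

42.710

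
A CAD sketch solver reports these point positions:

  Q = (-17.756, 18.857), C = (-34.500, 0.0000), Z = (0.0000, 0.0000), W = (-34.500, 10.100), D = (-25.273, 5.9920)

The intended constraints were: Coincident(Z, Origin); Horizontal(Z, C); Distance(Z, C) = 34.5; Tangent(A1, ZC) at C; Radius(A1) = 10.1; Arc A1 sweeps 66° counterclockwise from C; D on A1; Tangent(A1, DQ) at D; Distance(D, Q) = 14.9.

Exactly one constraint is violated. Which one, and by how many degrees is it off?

Tangent(A1, DQ) at D — off by 6.30°.

Z = (0.00, 0.00) ✓; Z.y = 0.00, C.y = 0.00 ✓; |ZC| = 34.50 ✓; ∠(WC, CZ) = 90.00° ✓; |WC| = 10.10 ✓; bearing(W→D) − bearing(W→C) = 66.00° ✓; |WD| = 10.10 ✓; ∠(WD, DQ) = 96.30° ✗; |DQ| = 14.90 ✓.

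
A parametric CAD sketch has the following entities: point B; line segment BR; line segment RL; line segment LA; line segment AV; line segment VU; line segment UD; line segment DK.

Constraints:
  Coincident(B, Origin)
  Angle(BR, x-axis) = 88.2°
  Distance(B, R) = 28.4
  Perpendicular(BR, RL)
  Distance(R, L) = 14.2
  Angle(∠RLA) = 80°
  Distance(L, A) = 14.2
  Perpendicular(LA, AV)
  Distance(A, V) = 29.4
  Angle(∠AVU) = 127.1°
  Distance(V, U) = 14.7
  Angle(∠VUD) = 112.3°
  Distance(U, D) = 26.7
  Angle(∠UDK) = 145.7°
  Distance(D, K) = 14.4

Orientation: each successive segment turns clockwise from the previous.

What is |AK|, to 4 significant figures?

42.44

B is at the origin; BR runs at 88.2° with length 28.4, so R = (0.8921, 28.39). BR is perpendicular to RL, so RL runs at -1.800°; with |RL| = 14.2, L = (15.09, 27.94). ∠RLA = 80.0° gives LA at -101.8° from the x-axis; with |LA| = 14.2, A = (12.18, 14.04). The perpendicularity gives AV at right angles to LA, so AV runs at 168.2°; with |AV| = 29.4, V = (-16.60, 20.05). ∠AVU = 127.1° gives VU at 115.3° from the x-axis; with |VU| = 14.7, U = (-22.88, 33.34). ∠VUD = 112.3° gives UD at 47.60° from the x-axis; with |UD| = 26.7, D = (-4.876, 53.06). ∠UDK = 145.7° gives DK at 13.30° from the x-axis; with |DK| = 14.4, K = (9.138, 56.37). Then |AK| = |K − A| = 42.44.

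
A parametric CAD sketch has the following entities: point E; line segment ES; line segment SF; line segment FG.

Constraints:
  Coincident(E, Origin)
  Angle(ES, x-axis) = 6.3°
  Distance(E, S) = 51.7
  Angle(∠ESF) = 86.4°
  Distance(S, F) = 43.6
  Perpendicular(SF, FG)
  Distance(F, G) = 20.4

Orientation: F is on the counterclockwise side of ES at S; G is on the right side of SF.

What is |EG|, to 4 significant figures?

82.54

E is at the origin; ES runs at 6.3° with length 51.7, so S = 51.7·(cos 6.3°, sin 6.3°) = (51.39, 5.673). ∠ESF = 86.4°, so SF runs at 6.3° + (180° − 86.4°) = 99.90° from the x-axis; with |SF| = 43.6, F = S + 43.6·(cos 99.90°, sin 99.90°) = (43.89, 48.62). The perpendicularity gives FG at right angles to SF; with |FG| = 20.4 on the right of SF, G = F + 20.4·(0.9851, 0.1719) = (63.99, 52.13). Then |EG| = |G − E| = 82.54.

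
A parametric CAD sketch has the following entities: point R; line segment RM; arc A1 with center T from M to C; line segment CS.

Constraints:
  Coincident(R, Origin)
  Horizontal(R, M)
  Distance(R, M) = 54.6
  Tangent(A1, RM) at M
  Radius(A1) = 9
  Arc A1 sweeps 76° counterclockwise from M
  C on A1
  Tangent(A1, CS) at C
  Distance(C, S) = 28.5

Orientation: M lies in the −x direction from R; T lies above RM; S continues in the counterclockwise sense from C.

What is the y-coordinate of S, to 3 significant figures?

34.5

On A1, M sits at bearing -90° from T; a 76° counterclockwise sweep puts C at bearing -14°, so C = T + 9.0·(cos -14°, sin -14°) = (-45.9, 6.82). Since A1 is tangent to CS there, TC ⟂ CS, so CS runs along (−sin -14°, cos -14°); with |CS| = 28.5, S = (-39.0, 34.5). So S.y = 34.5.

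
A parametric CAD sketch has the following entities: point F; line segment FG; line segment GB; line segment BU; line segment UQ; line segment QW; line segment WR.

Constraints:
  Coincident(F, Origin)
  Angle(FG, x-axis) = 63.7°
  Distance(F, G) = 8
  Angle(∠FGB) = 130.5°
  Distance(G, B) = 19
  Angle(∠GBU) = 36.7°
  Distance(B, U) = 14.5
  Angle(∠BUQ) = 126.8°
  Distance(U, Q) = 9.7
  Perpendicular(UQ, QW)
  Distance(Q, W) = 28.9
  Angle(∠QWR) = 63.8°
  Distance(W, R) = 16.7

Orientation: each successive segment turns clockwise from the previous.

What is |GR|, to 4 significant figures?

21.31

F is at the origin; FG runs at 63.7° with length 8.0, so G = (3.545, 7.172). ∠FGB = 130.5° gives GB at 14.20° from the x-axis; with |GB| = 19.0, B = (21.96, 11.83). ∠GBU = 36.7° gives BU at -129.1° from the x-axis; with |BU| = 14.5, U = (12.82, 0.5801). ∠BUQ = 126.8° gives UQ at 177.7° from the x-axis; with |UQ| = 9.7, Q = (3.127, 0.9693). UQ is perpendicular to QW, so QW runs at 87.70°; with |QW| = 28.9, W = (4.287, 29.85). ∠QWR = 63.8° gives WR at -28.50° from the x-axis; with |WR| = 16.7, R = (18.96, 21.88). Then |GR| = |R − G| = 21.31.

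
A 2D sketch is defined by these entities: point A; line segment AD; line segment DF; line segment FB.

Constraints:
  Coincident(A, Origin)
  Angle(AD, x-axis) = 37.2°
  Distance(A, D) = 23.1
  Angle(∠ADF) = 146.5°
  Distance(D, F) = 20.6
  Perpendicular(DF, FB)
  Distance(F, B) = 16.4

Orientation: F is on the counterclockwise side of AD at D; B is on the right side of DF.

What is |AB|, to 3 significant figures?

49.4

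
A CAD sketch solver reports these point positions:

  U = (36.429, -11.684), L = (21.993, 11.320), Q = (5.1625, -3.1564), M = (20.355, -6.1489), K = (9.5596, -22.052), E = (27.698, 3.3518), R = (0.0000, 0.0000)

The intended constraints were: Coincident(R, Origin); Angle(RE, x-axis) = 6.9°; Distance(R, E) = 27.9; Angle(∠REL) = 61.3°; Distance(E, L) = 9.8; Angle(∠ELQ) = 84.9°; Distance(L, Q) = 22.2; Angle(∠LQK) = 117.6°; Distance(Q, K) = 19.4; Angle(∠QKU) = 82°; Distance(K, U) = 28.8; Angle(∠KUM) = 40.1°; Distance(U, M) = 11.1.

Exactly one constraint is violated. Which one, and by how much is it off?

Distance(U, M) = 11.1 — off by 5.90.

R = (0.00, 0.00) ✓; RE at 6.900° ✓; |RE| = 27.90 ✓; ∠REL = 61.30° ✓; |EL| = 9.800 ✓; ∠ELQ = 84.90° ✓; |LQ| = 22.20 ✓; ∠LQK = 117.6° ✓; |QK| = 19.40 ✓; ∠QKU = 82.00° ✓; |KU| = 28.80 ✓; ∠KUM = 40.10° ✓; |UM| = 17.00 ✗.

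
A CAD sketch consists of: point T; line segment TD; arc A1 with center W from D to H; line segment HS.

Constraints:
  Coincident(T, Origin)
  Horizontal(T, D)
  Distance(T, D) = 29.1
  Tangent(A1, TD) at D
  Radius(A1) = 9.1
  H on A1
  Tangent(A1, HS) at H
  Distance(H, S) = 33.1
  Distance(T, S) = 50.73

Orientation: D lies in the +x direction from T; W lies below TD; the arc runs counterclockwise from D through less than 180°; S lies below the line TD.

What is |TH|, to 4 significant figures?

22.88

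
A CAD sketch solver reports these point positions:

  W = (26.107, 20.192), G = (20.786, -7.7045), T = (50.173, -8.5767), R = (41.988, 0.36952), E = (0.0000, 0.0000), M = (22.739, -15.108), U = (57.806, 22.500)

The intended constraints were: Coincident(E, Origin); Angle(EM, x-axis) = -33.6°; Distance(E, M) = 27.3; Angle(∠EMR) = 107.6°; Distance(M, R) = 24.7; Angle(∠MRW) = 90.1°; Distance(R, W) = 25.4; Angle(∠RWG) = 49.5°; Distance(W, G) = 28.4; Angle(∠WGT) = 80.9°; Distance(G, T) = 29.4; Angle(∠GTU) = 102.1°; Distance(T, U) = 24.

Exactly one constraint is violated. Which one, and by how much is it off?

Distance(T, U) = 24 — off by 8.00.

E = (0.00, 0.00) ✓; EM at -33.60° ✓; |EM| = 27.30 ✓; ∠EMR = 107.6° ✓; |MR| = 24.70 ✓; ∠MRW = 90.10° ✓; |RW| = 25.40 ✓; ∠RWG = 49.50° ✓; |WG| = 28.40 ✓; ∠WGT = 80.90° ✓; |GT| = 29.40 ✓; ∠GTU = 102.1° ✓; |TU| = 32.00 ✗.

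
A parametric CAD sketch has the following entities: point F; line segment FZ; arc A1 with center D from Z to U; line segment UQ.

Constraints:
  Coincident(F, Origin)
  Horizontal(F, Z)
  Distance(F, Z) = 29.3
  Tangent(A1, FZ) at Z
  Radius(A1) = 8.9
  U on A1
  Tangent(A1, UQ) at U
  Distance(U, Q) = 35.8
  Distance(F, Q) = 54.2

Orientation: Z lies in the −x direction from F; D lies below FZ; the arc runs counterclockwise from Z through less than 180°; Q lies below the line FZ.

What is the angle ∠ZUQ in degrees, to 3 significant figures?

128°

Checks: |DU| = 8.900 ✓; ∠(DU, UQ) = 90.00° ✓; |UQ| = 35.80 ✓; |FQ| = 54.20 ✓.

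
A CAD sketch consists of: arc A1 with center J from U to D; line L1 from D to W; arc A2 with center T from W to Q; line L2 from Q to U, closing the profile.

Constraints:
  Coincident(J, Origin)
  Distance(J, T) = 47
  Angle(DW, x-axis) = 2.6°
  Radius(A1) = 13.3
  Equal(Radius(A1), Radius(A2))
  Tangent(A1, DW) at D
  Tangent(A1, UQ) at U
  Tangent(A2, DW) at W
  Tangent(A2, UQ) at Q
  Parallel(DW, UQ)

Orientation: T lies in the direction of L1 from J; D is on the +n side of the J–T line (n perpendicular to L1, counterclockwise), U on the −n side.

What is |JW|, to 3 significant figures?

48.8

Tangency of A1 to both parallel lines with radius 13.3 puts D and U at J ± 13.3·n: D = (-0.603, 13.3), U = (0.603, -13.3). Equal radii place W and Q the same way about T: W = T + 13.3·n = (46.3, 15.4), Q = T − 13.3·n = (47.6, -11.2). Then |JW| = |W − J| = 48.8.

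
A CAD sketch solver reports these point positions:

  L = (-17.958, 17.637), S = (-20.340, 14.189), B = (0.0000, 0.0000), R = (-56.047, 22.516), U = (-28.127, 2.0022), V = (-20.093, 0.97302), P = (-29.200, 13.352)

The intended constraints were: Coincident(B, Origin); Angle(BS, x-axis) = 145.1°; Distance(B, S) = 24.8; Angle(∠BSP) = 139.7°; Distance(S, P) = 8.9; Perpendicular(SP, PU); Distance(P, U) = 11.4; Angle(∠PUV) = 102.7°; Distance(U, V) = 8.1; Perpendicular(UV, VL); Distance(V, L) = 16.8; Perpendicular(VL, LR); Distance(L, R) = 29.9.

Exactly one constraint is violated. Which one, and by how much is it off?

Distance(L, R) = 29.9 — off by 8.50.

B = (0.00, 0.00) ✓; BS at 145.1° ✓; |BS| = 24.80 ✓; ∠BSP = 139.7° ✓; |SP| = 8.899 ✓; ∠(SP, PU) = 90.00° ✓; |PU| = 11.40 ✓; ∠PUV = 102.7° ✓; |UV| = 8.100 ✓; ∠(UV, VL) = 90.00° ✓; |VL| = 16.80 ✓; ∠(VL, LR) = 90.00° ✓; |LR| = 38.40 ✗.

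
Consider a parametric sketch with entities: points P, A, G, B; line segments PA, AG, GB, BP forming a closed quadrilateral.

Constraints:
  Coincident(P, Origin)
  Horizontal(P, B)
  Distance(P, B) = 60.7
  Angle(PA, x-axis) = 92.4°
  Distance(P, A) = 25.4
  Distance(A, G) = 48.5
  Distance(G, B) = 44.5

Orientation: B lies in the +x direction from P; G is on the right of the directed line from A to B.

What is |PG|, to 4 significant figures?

27.16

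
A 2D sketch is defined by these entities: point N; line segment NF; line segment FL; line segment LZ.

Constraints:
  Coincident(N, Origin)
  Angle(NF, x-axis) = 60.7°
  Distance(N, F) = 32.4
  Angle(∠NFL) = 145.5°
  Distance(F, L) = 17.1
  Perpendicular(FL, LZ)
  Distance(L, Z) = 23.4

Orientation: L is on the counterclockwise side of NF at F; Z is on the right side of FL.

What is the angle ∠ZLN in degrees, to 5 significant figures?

112.73°

∠NFL = 145.5°, so FL runs at 60.7° + (180° − 145.5°) = 95.200° from the x-axis; with |FL| = 17.1, L = F + 17.1·(cos 95.200°, sin 95.200°) = (14.306, 45.285). FL ⟂ LZ; with |LZ| = 23.4 on the right of FL, Z = L + 23.4·(0.99588, 0.090633) = (37.610, 47.405). Then cos ∠ZLN = LZ·LN / (|LZ||LN|), giving 112.73°.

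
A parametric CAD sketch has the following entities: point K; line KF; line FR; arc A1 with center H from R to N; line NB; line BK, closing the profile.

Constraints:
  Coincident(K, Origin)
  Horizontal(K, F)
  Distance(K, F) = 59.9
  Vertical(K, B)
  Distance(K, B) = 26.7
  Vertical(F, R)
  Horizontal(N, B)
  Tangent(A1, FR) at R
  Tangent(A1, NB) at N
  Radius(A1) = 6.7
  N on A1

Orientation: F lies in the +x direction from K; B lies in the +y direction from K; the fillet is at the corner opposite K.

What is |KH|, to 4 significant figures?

56.84

K is at the origin; K and F share the same y with |KF| = 59.9 and F on the +x side, so F = (59.90, 0.000). KB is vertical with |KB| = 26.7 and B on the +y side, so B = (0.000, 26.70). The virtual corner opposite K is at (59.90, 26.70). A1 meets FR tangentially, so HR is at right angles to FR and A1 meets NB tangentially, so HN is at right angles to NB, with radius 6.7, so the center H sits 6.7 in from both sides at H = (53.20, 20.00). Then |KH| = |H − K| = 56.84.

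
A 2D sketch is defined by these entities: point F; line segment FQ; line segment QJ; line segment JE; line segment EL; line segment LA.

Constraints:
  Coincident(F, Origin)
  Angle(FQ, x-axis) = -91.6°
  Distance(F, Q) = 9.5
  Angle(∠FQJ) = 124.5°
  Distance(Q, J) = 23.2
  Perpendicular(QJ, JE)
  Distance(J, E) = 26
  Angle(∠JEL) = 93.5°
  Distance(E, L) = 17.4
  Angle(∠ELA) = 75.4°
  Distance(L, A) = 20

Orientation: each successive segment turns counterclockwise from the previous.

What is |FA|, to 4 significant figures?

15.07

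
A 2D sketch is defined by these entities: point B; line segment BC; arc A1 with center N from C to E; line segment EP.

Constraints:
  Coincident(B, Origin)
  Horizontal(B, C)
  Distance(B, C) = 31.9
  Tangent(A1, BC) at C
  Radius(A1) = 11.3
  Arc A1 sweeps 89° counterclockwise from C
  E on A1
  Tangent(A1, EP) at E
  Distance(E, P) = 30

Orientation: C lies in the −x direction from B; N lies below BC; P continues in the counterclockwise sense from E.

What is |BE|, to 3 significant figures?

44.6

The tangent condition forces NC to be normal to BC, so N = C + (0, -11.3) = (-31.9, -11.3). On A1, C sits at bearing 90° from N; an 89° counterclockwise sweep puts E at bearing 179°, so E = N + 11.3·(cos 179°, sin 179°) = (-43.2, -11.1). Then |BE| = |E − B| = 44.6.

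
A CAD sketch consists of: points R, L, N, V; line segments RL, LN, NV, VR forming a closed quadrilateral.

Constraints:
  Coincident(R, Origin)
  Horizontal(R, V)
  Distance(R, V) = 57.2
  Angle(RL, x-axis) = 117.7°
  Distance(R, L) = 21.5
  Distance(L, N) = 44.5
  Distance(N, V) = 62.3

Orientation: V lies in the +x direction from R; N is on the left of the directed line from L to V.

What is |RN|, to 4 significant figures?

55.04

Checks: |LN| = 44.50 ✓; |NV| = 62.30 ✓.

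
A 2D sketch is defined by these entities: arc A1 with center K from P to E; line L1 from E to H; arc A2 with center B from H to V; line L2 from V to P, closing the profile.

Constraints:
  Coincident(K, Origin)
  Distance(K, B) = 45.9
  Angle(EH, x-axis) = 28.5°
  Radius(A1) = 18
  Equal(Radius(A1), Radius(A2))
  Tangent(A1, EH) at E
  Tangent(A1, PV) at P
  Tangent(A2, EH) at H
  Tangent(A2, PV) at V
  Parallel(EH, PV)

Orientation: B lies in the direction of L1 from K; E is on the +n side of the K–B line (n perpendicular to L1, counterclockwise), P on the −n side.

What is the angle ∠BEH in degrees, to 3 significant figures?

21.4°

The slot axis is L1's direction at 28.5°, so u = (cos 28.5°, sin 28.5°) = (0.879, 0.477) and n = (−sin 28.5°, cos 28.5°) = (-0.477, 0.879). K is at the origin and B lies 45.9 along u from K, so B = 45.9·u = (40.3, 21.9). Tangency of A1 to both parallel lines with radius 18.0 puts E and P at K ± 18.0·n: E = (-8.59, 15.8), P = (8.59, -15.8). Equal radii place H and V the same way about B: H = B + 18.0·n = (31.7, 37.7), V = B − 18.0·n = (48.9, 6.08). Then cos ∠BEH = EB·EH / (|EB||EH|), giving 21.4°.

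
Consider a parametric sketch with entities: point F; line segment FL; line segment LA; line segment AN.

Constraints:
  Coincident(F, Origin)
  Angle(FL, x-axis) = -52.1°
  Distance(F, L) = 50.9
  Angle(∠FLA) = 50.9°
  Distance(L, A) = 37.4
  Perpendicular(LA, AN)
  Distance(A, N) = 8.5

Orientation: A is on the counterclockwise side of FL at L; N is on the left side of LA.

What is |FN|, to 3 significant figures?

31.5

F is at the origin; FL runs at -52.1° with length 50.9, so L = 50.9·(cos -52.1°, sin -52.1°) = (31.3, -40.2). ∠FLA = 50.9°, so LA runs at -52.1° + (180° − 50.9°) = 77.0° from the x-axis; with |LA| = 37.4, A = L + 37.4·(cos 77.0°, sin 77.0°) = (39.7, -3.72). The perpendicularity gives AN at right angles to LA; with |AN| = 8.5 on the left of LA, N = A + 8.5·(-0.974, 0.225) = (31.4, -1.81). Then |FN| = |N − F| = 31.5.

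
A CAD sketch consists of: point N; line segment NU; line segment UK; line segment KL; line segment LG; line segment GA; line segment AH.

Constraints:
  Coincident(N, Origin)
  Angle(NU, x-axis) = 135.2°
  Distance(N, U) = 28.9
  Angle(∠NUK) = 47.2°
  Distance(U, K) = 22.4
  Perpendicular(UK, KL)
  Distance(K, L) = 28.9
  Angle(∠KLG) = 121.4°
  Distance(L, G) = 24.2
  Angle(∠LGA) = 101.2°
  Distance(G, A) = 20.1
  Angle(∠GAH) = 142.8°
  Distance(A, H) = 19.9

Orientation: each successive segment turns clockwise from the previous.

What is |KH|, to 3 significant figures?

36.8

∠LGA = 101.2° gives GA at 135° from the x-axis; with |GA| = 20.1, A = (-31.2, -6.82). ∠GAH = 142.8° gives AH at 97.8° from the x-axis; with |AH| = 19.9, H = (-33.9, 12.9). Then |KH| = |H − K| = 36.8.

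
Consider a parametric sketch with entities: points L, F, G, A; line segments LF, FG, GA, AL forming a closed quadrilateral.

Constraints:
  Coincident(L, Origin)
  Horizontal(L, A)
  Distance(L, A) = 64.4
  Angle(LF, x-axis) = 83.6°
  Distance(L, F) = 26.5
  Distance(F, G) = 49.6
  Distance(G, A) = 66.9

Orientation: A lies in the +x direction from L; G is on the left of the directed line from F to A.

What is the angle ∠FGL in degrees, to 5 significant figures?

13.204°

L is at the origin; L and A share the same y with |LA| = 64.4 and A in +x, so A = (64.4, 0). LF runs at 83.6° with |LF| = 26.5, so F = (2.9539, 26.335). G is determined by |FG| = 49.6 and |GA| = 66.9 together: it lies at the intersection of circle(F, 49.6) and circle(A, 66.9). With |FA| = 66.852, the foot of the radical line on FA is 18.352 from F and the perpendicular offset is √(49.6² − 18.352²) = 46.080. Taking the left-of-FA solution: G = (37.974, 61.460).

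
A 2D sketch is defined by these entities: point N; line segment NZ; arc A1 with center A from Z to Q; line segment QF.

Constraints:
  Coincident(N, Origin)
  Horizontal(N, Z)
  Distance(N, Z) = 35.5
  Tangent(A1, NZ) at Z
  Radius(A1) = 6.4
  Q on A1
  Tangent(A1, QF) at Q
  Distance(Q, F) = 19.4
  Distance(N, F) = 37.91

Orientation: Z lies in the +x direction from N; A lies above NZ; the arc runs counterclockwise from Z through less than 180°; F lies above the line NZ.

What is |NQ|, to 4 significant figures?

41.77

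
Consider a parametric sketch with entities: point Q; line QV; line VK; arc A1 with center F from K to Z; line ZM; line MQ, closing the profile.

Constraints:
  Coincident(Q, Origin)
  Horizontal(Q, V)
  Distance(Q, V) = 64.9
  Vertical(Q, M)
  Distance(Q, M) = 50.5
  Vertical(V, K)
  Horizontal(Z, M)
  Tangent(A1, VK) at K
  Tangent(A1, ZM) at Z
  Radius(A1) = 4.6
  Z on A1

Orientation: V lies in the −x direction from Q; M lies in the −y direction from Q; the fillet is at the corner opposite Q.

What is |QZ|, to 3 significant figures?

78.7

Q is at the origin; Q and V share the same y with |QV| = 64.9 and V on the −x side, so V = (-64.9, 0.00). QM is vertical with |QM| = 50.5 and M on the −y side, so M = (0.00, -50.5). The virtual corner opposite Q is at (-64.9, -50.5). Since A1 is tangent to VK there, FK ⟂ VK and tangency of A1 to ZM means the radius FZ is perpendicular to ZM, with radius 4.6, so the center F sits 4.6 in from both sides at F = (-60.3, -45.9). That places the tangent points at K = (-64.9, -45.9) on VK and Z = (-60.3, -50.5) on ZM. Then |QZ| = |Z − Q| = 78.7.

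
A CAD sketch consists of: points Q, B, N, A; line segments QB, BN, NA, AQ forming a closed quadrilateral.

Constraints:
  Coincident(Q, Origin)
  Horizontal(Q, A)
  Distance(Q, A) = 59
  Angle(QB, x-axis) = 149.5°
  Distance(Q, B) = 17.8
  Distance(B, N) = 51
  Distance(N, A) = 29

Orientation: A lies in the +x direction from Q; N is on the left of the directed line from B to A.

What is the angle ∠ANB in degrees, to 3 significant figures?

137°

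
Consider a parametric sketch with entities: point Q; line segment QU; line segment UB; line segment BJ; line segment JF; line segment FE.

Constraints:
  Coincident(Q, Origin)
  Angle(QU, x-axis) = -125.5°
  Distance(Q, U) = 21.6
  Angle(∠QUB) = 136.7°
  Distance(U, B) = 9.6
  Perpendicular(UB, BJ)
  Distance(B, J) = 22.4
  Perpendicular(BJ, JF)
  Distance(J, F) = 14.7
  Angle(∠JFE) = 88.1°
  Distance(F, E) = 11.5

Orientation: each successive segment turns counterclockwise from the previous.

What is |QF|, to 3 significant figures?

13.1

Q is at the origin; QU runs at -125.5° with length 21.6, so U = (-12.5, -17.6). ∠QUB = 136.7° gives UB at -82.2° from the x-axis; with |UB| = 9.6, B = (-11.2, -27.1). UB is perpendicular to BJ, so BJ runs at 7.80°; with |BJ| = 22.4, J = (11.0, -24.1). The perpendicularity gives JF at right angles to BJ, so JF runs at 97.8°; with |JF| = 14.7, F = (8.96, -9.49). Then |QF| = |F − Q| = 13.1.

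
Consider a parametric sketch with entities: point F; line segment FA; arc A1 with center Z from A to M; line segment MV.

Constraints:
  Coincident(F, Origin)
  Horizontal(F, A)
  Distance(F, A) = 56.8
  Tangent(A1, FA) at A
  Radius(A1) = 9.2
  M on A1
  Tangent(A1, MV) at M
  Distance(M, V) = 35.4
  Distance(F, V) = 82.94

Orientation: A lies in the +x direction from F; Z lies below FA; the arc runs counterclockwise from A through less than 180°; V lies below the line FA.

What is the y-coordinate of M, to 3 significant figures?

-14.8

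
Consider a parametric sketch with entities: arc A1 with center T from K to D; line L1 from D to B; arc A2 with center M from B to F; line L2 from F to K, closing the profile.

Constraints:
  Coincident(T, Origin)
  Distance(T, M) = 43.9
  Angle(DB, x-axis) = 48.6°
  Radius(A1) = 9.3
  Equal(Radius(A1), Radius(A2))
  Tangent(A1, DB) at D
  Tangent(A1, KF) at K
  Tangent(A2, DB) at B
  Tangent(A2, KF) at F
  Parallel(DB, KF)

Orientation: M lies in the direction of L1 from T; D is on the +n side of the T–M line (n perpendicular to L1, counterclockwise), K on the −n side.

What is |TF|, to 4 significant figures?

44.87

Tangency of A1 to both parallel lines with radius 9.3 puts D and K at T ± 9.3·n: D = (-6.976, 6.150), K = (6.976, -6.150). Equal radii place B and F the same way about M: B = M + 9.3·n = (22.06, 39.08), F = M − 9.3·n = (36.01, 26.78). Then |TF| = |F − T| = 44.87.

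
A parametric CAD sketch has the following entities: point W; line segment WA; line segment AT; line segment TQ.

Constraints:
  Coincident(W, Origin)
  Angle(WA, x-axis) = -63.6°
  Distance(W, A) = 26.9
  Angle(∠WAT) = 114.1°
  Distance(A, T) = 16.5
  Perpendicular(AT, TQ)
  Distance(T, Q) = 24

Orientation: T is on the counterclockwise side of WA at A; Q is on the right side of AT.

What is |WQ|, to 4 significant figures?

55.79

W is at the origin; WA runs at -63.6° with length 26.9, so A = 26.9·(cos -63.6°, sin -63.6°) = (11.96, -24.09). ∠WAT = 114.1°, so AT runs at -63.6° + (180° − 114.1°) = 2.300° from the x-axis; with |AT| = 16.5, T = A + 16.5·(cos 2.300°, sin 2.300°) = (28.45, -23.43). AT is perpendicular to TQ; with |TQ| = 24.0 on the right of AT, Q = T + 24.0·(0.04013, -0.9992) = (29.41, -47.41). Then |WQ| = |Q − W| = 55.79.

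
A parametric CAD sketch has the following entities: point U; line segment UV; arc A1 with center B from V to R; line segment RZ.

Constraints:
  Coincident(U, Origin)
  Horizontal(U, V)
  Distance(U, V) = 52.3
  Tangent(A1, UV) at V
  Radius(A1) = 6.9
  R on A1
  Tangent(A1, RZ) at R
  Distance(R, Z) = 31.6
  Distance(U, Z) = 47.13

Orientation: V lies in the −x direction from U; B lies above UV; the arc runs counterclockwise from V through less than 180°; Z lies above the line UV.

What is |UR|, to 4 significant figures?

46.15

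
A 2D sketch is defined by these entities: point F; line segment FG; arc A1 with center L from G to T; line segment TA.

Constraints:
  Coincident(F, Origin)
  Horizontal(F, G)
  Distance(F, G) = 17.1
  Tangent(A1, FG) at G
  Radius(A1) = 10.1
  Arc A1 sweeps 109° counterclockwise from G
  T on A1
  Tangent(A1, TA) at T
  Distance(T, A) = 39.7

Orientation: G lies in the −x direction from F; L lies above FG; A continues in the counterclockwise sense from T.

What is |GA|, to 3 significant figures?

51.0

F is at the origin; FG is horizontal with |FG| = 17.1 and G on the −x side, so G = (-17.1, 0.00). Tangency of A1 to FG means the radius LG is perpendicular to FG, so L = G + (0, 10.1) = (-17.1, 10.1). On A1, G sits at bearing -90° from L; a 109° counterclockwise sweep puts T at bearing 19°, so T = L + 10.1·(cos 19°, sin 19°) = (-7.55, 13.4). Tangency of A1 to TA means the radius LT is perpendicular to TA, so TA runs along (−sin 19°, cos 19°); with |TA| = 39.7, A = (-20.5, 50.9). Then |GA| = |A − G| = 51.0.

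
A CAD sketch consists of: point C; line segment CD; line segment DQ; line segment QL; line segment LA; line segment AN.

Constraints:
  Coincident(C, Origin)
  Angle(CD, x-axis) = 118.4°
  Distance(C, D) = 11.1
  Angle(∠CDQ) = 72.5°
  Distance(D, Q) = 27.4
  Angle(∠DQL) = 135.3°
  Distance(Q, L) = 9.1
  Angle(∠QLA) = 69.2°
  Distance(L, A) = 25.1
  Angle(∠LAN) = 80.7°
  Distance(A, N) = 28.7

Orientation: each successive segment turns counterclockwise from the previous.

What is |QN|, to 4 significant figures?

26.26

∠QLA = 69.2° gives LA at 21.40° from the x-axis; with |LA| = 25.1, A = (-0.8826, -9.854). ∠LAN = 80.7° gives AN at 120.7° from the x-axis; with |AN| = 28.7, N = (-15.54, 14.82). Then |QN| = |N − Q| = 26.26.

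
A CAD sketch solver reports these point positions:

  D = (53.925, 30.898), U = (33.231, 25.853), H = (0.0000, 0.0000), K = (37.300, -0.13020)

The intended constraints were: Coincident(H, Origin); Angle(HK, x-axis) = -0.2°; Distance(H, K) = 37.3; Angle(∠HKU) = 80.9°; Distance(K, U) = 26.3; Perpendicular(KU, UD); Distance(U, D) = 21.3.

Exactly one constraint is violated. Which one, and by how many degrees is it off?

Perpendicular(KU, UD) — off by 4.80°.

H = (0.00, 0.00) ✓; HK at -0.2000° ✓; |HK| = 37.30 ✓; ∠HKU = 80.90° ✓; |KU| = 26.30 ✓; ∠(KU, UD) = 85.20° ✗; |UD| = 21.30 ✓.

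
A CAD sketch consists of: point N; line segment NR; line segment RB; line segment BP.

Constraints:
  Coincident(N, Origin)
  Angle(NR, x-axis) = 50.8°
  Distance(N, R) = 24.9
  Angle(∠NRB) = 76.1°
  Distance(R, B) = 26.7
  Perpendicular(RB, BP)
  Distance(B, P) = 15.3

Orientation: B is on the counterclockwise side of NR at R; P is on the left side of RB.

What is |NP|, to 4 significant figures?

22.54

N is at the origin; NR runs at 50.8° with length 24.9, so R = 24.9·(cos 50.8°, sin 50.8°) = (15.74, 19.30). ∠NRB = 76.1°, so RB runs at 50.8° + (180° − 76.1°) = 154.7° from the x-axis; with |RB| = 26.7, B = R + 26.7·(cos 154.7°, sin 154.7°) = (-8.401, 30.71). The perpendicularity gives BP at right angles to RB; with |BP| = 15.3 on the left of RB, P = B + 15.3·(-0.4274, -0.9041) = (-14.94, 16.87). Then |NP| = |P − N| = 22.54.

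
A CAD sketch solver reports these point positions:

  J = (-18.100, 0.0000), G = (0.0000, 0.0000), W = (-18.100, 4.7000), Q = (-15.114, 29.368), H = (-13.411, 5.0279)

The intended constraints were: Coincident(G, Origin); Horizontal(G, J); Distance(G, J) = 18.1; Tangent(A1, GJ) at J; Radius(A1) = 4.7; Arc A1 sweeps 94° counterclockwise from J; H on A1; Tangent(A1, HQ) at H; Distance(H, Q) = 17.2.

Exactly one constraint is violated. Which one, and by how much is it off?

Distance(H, Q) = 17.2 — off by 7.20.

G = (0.00, 0.00) ✓; G.y = 0.00, J.y = 0.00 ✓; |GJ| = 18.10 ✓; ∠(WJ, JG) = 90.00° ✓; |WJ| = 4.700 ✓; bearing(W→H) − bearing(W→J) = 94.00° ✓; |WH| = 4.700 ✓; ∠(WH, HQ) = 90.00° ✓; |HQ| = 24.40 ✗.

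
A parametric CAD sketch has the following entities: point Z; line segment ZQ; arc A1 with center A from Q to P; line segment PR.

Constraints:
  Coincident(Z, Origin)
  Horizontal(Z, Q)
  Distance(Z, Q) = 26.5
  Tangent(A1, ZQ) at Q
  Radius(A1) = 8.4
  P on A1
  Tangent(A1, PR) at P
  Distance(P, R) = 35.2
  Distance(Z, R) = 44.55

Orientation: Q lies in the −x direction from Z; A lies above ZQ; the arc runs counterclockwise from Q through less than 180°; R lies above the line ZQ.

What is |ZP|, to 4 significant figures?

19.61

Checks: |AQ| = 8.400 ✓; |AP| = 8.400 ✓; ∠(AP, PR) = 90.00° ✓; |PR| = 35.20 ✓; |ZR| = 44.55 ✓.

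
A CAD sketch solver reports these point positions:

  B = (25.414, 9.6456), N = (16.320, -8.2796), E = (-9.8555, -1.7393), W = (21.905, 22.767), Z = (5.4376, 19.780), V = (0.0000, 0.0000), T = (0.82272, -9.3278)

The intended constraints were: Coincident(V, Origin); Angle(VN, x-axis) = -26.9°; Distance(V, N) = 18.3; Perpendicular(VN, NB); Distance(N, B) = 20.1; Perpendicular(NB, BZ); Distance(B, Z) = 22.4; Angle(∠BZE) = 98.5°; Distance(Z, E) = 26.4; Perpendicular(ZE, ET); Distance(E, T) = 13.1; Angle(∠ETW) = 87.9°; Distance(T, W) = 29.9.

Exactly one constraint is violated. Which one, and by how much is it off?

Distance(T, W) = 29.9 — off by 8.50.

V = (0.00, 0.00) ✓; VN at -26.90° ✓; |VN| = 18.30 ✓; ∠(VN, NB) = 90.00° ✓; |NB| = 20.10 ✓; ∠(NB, BZ) = 90.00° ✓; |BZ| = 22.40 ✓; ∠BZE = 98.50° ✓; |ZE| = 26.40 ✓; ∠(ZE, ET) = 90.00° ✓; |ET| = 13.10 ✓; ∠ETW = 87.90° ✓; |TW| = 38.40 ✗.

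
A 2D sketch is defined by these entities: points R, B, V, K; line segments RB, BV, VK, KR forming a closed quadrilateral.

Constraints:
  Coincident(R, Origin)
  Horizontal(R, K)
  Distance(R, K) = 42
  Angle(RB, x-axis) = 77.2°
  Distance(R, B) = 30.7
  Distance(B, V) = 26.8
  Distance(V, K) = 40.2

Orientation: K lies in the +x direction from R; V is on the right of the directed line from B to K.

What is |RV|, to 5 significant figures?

4.0796

R is at the origin; RK is horizontal with |RK| = 42.0 and K in +x, so K = (42.0, 0). RB runs at 77.2° with |RB| = 30.7, so B = (6.8015, 29.937). V is determined by |BV| = 26.8 and |VK| = 40.2 together: it lies at the intersection of circle(B, 26.8) and circle(K, 40.2). With |BK| = 46.208, the foot of the radical line on BK is 13.389 from B and the perpendicular offset is √(26.8² − 13.389²) = 23.216. Taking the right-of-BK solution: V = (1.9596, 3.5781).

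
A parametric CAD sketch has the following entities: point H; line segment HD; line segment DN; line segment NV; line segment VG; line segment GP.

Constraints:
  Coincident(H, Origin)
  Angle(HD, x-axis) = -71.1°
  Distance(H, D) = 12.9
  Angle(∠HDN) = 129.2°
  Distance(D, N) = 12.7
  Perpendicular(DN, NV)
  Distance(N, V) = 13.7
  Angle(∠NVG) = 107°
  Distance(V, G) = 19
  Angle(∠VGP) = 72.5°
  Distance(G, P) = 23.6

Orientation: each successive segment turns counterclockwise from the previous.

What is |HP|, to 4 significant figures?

14.63

H is at the origin; HD runs at -71.1° with length 12.9, so D = (4.179, -12.20). ∠HDN = 129.2° gives DN at -20.30° from the x-axis; with |DN| = 12.7, N = (16.09, -16.61). The perpendicularity gives NV at right angles to DN, so NV runs at 69.70°; with |NV| = 13.7, V = (20.84, -3.762). ∠NVG = 107.0° gives VG at 142.7° from the x-axis; with |VG| = 19.0, G = (5.729, 7.752). ∠VGP = 72.5° gives GP at -109.8° from the x-axis; with |GP| = 23.6, P = (-2.265, -14.45). Then |HP| = |P − H| = 14.63.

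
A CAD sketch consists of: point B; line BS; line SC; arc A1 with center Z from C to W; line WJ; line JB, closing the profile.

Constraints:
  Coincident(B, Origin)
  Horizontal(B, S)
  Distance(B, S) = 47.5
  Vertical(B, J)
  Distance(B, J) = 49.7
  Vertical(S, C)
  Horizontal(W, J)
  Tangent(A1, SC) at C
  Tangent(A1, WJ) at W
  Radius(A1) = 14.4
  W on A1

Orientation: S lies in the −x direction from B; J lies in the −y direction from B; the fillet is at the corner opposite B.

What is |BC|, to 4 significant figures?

59.18

The virtual corner opposite B is at (-47.50, -49.70). A1 meets SC tangentially, so ZC is at right angles to SC and A1 meets WJ tangentially, so ZW is at right angles to WJ, with radius 14.4, so the center Z sits 14.4 in from both sides at Z = (-33.10, -35.30). That places the tangent points at C = (-47.50, -35.30) on SC and W = (-33.10, -49.70) on WJ. Then |BC| = |C − B| = 59.18.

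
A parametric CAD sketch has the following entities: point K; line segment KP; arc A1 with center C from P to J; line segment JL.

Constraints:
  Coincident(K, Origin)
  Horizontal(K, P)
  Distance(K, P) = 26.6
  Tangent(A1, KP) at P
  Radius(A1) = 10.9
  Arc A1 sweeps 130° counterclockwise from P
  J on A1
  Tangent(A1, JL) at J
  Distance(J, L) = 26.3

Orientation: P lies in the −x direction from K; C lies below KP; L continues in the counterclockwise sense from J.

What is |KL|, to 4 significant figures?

42.11

K is at the origin; KP is horizontal with |KP| = 26.6 and P on the −x side, so P = (-26.60, 0.000). A1 meets KP tangentially, so CP is at right angles to KP, so C = P + (0, -10.9) = (-26.60, -10.90). On A1, P sits at bearing 90° from C; a 130° counterclockwise sweep puts J at bearing 220°, so J = C + 10.9·(cos 220°, sin 220°) = (-34.95, -17.91). Tangency of A1 to JL means the radius CJ is perpendicular to JL, so JL runs along (−sin 220°, cos 220°); with |JL| = 26.3, L = (-18.04, -38.05). Then |KL| = |L − K| = 42.11.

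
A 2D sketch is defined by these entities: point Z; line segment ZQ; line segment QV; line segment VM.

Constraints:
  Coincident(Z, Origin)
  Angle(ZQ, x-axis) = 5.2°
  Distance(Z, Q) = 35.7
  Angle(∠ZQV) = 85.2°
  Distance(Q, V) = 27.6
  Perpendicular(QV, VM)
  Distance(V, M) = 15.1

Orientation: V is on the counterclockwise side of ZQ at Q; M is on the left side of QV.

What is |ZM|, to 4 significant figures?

32.02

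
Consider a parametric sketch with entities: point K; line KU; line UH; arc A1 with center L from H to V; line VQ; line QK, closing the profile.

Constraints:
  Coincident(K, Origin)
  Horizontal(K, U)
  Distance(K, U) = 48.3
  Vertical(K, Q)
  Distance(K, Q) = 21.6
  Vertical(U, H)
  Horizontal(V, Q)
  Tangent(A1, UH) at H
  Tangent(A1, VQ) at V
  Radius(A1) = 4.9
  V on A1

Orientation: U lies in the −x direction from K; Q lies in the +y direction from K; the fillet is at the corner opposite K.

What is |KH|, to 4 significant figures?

51.11

K is at the origin; K and U share the same y with |KU| = 48.3 and U on the −x side, so U = (-48.30, 0.000). K and Q share the same x with |KQ| = 21.6 and Q on the +y side, so Q = (0.000, 21.60). The virtual corner opposite K is at (-48.30, 21.60). Since A1 is tangent to UH there, LH ⟂ UH and A1 meets VQ tangentially, so LV is at right angles to VQ, with radius 4.9, so the center L sits 4.9 in from both sides at L = (-43.40, 16.70). That places the tangent points at H = (-48.30, 16.70) on UH and V = (-43.40, 21.60) on VQ. Then |KH| = |H − K| = 51.11.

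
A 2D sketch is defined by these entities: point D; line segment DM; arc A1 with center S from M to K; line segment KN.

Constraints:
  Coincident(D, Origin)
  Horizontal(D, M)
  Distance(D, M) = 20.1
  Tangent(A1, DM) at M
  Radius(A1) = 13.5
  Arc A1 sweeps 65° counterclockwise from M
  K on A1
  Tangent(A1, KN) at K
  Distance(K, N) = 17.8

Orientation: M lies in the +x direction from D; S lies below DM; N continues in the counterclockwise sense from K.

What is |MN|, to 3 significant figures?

31.0

D is at the origin; D and M share the same y with |DM| = 20.1 and M on the +x side, so M = (20.1, 0.00). Tangency of A1 to DM means the radius SM is perpendicular to DM, so S = M + (0, -13.5) = (20.1, -13.5). On A1, M sits at bearing 90° from S; a 65° counterclockwise sweep puts K at bearing 155°, so K = S + 13.5·(cos 155°, sin 155°) = (7.86, -7.79). Tangency of A1 to KN means the radius SK is perpendicular to KN, so KN runs along (−sin 155°, cos 155°); with |KN| = 17.8, N = (0.342, -23.9). Then |MN| = |N − M| = 31.0.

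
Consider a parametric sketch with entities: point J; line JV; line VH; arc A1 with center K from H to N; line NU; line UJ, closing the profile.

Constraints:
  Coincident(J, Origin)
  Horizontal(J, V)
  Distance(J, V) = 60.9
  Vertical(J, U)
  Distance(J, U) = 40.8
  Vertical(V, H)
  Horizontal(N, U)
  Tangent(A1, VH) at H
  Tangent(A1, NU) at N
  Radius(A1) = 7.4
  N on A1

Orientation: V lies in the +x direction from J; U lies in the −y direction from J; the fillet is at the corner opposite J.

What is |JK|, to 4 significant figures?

63.07

J is at the origin; J and V share the same y with |JV| = 60.9 and V on the +x side, so V = (60.90, 0.000). J and U share the same x with |JU| = 40.8 and U on the −y side, so U = (0.000, -40.80). The virtual corner opposite J is at (60.90, -40.80). Since A1 is tangent to VH there, KH ⟂ VH and since A1 is tangent to NU there, KN ⟂ NU, with radius 7.4, so the center K sits 7.4 in from both sides at K = (53.50, -33.40). Then |JK| = |K − J| = 63.07.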